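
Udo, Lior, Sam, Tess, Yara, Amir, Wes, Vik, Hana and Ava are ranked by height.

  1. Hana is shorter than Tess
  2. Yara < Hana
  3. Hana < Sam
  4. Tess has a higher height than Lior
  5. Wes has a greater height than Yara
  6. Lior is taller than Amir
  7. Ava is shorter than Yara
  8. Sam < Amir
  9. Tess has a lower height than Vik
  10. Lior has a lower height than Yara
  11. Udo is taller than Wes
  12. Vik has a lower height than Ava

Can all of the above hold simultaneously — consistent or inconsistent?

Chaining the given relations yields Hana < Sam < Amir < Lior < Tess < Vik < Ava < Yara, so Hana < Yara. But one relation states Yara < Hana. These cannot both hold.

inconsistent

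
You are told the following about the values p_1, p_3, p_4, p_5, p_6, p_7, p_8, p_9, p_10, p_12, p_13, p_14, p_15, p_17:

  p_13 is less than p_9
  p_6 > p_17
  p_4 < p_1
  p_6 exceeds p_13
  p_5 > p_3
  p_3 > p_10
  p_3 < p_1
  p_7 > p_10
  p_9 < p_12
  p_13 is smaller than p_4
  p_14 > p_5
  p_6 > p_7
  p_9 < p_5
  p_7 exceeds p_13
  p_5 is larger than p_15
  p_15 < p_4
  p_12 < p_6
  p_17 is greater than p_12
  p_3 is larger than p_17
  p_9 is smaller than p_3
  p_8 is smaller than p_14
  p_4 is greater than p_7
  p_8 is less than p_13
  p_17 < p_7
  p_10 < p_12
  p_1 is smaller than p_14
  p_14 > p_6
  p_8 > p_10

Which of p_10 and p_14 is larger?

Chaining the given relations: p_10 < p_8 < p_13 < p_9 < p_12 < p_17 < p_7 < p_4 < p_1 < p_14.
So p_10 < p_14; p_14 is the larger of the two.

p_14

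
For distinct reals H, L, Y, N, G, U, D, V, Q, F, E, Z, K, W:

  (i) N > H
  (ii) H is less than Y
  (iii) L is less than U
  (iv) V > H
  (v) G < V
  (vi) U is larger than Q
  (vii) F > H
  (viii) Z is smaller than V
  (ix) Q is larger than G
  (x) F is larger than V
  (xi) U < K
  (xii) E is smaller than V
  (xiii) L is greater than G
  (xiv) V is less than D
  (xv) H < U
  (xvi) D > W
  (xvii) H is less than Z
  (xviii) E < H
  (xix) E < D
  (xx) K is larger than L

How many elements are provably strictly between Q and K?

1

The relations place Q below K. An element lies strictly between them when it is forced above Q and also forced below K.
Above Q: {U}. Below K: {E, G, L, H, U}.
Intersection: {U} — 1.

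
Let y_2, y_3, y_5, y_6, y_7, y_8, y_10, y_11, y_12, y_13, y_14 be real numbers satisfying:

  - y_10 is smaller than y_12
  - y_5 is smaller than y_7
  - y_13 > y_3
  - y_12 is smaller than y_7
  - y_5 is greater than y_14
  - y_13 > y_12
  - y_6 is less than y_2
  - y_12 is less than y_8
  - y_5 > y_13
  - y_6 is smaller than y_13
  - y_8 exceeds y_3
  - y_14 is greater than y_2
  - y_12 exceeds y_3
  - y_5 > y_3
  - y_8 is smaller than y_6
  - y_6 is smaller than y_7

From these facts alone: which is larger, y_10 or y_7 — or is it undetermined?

The relevant relations are y_10 < y_12; y_12 < y_8; y_8 < y_6; y_6 < y_13; y_13 < y_5; y_5 < y_7.
Together: y_10 < y_12 < y_8 < y_6 < y_13 < y_5 < y_7.
So y_7 is larger.

y_7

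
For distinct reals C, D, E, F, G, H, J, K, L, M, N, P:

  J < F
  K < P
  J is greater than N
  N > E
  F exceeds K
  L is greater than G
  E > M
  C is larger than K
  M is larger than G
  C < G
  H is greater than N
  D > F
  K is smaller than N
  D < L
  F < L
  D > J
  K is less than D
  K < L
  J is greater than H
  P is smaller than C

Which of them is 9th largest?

Piecing the relations together gives one ordering: K < P < C < G < M < E < N < H < J < F < D < L.
Counting 9 from the largest end gives G.

G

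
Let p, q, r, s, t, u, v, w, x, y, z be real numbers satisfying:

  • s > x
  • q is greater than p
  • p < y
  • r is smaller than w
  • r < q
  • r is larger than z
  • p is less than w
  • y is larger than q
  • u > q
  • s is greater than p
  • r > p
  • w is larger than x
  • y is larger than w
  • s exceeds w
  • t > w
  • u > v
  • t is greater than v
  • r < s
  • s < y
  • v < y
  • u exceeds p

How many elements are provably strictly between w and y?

The relations place w below y. An element lies strictly between them when it is forced above w and also forced below y.
Above w: {t, s}. Below y: {z, p, v, r, x, q, s}.
Intersection: {s} — 1.

1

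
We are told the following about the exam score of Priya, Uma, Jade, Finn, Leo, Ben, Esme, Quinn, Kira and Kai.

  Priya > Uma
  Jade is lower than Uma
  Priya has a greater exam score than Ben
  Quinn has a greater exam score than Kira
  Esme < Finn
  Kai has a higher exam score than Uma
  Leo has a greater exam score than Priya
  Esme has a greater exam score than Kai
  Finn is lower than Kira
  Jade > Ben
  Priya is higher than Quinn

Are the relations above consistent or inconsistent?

consistent

The single ordering Ben < Jade < Uma < Kai < Esme < Finn < Kira < Quinn < Priya < Leo satisfies every listed relation, so no contradiction arises.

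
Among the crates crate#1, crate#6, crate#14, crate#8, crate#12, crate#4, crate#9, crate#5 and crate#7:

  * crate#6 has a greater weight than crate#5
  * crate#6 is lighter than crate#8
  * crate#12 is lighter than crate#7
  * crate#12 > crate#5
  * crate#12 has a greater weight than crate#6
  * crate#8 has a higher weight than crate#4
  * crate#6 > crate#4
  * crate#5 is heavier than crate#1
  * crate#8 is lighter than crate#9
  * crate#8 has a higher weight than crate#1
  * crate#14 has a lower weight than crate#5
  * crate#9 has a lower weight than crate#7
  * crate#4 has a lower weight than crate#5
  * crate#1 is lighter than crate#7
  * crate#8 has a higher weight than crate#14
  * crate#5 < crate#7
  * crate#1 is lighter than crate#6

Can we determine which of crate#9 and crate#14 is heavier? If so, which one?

crate#9

crate#14 < crate#5 and crate#5 < crate#6 give crate#14 < crate#6.
With crate#6 < crate#8: crate#14 < crate#5 < crate#6 < crate#8.
With crate#8 < crate#9: crate#14 < crate#5 < crate#6 < crate#8 < crate#9.
So crate#9 is heavier.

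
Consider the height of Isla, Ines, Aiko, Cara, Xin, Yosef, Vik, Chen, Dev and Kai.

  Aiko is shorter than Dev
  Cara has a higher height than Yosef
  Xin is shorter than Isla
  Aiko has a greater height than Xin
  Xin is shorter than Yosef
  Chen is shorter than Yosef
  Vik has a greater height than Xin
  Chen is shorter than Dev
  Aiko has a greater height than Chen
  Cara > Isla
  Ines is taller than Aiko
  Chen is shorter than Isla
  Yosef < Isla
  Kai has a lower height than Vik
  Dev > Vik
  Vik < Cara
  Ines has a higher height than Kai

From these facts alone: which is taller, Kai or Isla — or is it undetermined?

undetermined

Following every chain through Kai: above Kai we get Vik, Dev, Cara, Ines.
Isla is not reached, and no chain runs the other way from Isla to Kai.
So the given relations leave the order of Kai and Isla undetermined.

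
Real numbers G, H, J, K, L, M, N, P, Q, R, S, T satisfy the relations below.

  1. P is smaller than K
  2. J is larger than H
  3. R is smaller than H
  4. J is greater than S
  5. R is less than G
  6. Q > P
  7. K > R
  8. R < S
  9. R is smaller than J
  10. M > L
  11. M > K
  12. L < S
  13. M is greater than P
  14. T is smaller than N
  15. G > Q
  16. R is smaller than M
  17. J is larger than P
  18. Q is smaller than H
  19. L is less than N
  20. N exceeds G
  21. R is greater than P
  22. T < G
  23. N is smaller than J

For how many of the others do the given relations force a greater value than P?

From P the given relations immediately reach Q, R, K, M, J.
From those, G, S, H — 8 in total.
From those, N — 9 in total.
No other element is forced above P by the given relations, so the count is 9.

9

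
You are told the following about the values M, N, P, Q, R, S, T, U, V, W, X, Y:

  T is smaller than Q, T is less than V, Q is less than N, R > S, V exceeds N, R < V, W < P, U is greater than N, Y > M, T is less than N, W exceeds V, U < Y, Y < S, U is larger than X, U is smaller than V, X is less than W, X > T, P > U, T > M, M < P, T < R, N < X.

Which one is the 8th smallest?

S

The consecutive relations fix a unique order: M < T < Q < N < X < U < Y < S < R < V < W < P.
The 8th smallest is S.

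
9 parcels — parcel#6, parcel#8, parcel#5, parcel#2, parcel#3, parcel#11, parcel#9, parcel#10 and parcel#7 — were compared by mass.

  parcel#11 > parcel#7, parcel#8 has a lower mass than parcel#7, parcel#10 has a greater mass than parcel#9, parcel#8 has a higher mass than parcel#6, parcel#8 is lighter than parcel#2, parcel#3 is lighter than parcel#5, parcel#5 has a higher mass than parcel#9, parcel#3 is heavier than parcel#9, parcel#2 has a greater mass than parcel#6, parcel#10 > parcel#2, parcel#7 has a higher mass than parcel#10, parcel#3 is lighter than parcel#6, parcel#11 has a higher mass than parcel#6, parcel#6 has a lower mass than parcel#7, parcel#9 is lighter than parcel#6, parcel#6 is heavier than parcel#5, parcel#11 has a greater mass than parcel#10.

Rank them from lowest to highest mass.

parcel#9 < parcel#3 < parcel#5 < parcel#6 < parcel#8 < parcel#2 < parcel#10 < parcel#7 < parcel#11

Each adjacent pair is fixed by a given relation: parcel#9 < parcel#3; parcel#3 < parcel#5; parcel#5 < parcel#6; parcel#6 < parcel#8; parcel#8 < parcel#2; parcel#2 < parcel#10; parcel#10 < parcel#7; parcel#7 < parcel#11. Chaining them end to end gives the full order.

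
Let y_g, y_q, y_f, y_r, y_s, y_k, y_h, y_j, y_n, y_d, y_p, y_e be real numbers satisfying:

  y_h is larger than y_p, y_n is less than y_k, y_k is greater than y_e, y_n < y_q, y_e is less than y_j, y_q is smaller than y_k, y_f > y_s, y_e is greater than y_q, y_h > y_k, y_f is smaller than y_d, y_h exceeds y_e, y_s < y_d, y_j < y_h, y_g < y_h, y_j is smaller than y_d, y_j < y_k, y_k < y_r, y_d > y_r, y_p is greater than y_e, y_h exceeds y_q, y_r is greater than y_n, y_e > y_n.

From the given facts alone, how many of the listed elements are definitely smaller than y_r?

Directly below y_r: y_n, y_k.
One step further: y_q, y_e, y_j (5 so far).
No other element is forced below y_r by the given relations, so the count is 5.

5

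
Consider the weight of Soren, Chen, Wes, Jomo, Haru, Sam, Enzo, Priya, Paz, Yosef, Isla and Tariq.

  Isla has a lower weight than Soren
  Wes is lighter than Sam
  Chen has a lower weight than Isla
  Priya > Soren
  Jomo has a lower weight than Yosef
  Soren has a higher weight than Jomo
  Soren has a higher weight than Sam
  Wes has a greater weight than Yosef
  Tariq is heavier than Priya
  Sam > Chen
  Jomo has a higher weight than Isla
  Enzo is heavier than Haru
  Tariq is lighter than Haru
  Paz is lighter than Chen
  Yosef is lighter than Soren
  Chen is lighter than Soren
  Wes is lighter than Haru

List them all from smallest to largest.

Paz < Chen < Isla < Jomo < Yosef < Wes < Sam < Soren < Priya < Tariq < Haru < Enzo

Each adjacent pair is fixed by a given relation: Paz < Chen; Chen < Isla; Isla < Jomo; Jomo < Yosef; Yosef < Wes; Wes < Sam; Sam < Soren; Soren < Priya; Priya < Tariq; Tariq < Haru; Haru < Enzo. Chaining them end to end gives the full order.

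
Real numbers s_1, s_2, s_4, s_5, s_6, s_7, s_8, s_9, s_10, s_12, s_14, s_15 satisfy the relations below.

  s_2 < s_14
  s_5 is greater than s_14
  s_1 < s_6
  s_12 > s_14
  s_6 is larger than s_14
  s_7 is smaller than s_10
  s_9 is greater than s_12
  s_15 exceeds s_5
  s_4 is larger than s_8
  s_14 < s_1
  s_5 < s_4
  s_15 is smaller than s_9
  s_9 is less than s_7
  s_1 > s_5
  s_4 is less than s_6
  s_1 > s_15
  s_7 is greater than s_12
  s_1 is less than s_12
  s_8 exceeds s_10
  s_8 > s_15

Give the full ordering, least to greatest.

Each adjacent pair is fixed by a given relation: s_2 < s_14; s_14 < s_5; s_5 < s_15; s_15 < s_1; s_1 < s_12; s_12 < s_9; s_9 < s_7; s_7 < s_10; s_10 < s_8; s_8 < s_4; s_4 < s_6. Chaining them end to end gives the full order.

s_2 < s_14 < s_5 < s_15 < s_1 < s_12 < s_9 < s_7 < s_10 < s_8 < s_4 < s_6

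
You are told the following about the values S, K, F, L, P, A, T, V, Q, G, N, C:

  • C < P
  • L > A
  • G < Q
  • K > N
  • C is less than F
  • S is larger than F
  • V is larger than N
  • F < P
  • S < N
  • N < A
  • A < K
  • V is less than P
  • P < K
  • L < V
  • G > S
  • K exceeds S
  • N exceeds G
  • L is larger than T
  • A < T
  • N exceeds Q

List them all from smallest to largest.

C < F < S < G < Q < N < A < T < L < V < P < K

The consecutive links are each given: C < F; F < S; S < G; G < Q; Q < N; N < A; A < T; T < L; L < V; V < P; P < K.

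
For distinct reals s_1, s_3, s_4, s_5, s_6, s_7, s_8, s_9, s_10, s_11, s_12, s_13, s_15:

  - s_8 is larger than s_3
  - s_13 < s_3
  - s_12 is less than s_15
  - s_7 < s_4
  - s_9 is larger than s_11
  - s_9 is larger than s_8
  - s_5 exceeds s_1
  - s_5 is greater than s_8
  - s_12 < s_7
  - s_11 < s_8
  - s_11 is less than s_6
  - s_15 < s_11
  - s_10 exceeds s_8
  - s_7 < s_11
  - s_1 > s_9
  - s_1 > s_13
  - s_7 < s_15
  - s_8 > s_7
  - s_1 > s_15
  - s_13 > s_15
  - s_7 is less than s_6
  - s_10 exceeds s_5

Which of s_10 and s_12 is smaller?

The relevant relations are s_12 < s_7; s_7 < s_15; s_15 < s_13; s_13 < s_3; s_3 < s_8; s_8 < s_9; s_9 < s_1; s_1 < s_5; s_5 < s_10.
Chaining these gives s_12 < s_7 < s_15 < s_13 < s_3 < s_8 < s_9 < s_1 < s_5 < s_10.
So s_12 < s_10; s_12 is the smaller of the two.

s_12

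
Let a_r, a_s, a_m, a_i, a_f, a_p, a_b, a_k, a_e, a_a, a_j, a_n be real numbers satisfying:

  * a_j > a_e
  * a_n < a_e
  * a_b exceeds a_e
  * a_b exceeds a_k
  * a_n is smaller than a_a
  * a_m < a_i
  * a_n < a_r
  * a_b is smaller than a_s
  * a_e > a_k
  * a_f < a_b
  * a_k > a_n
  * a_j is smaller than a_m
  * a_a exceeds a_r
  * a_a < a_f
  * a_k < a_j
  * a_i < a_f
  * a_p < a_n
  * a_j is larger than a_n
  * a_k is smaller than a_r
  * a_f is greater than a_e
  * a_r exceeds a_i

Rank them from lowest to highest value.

a_p < a_n < a_k < a_e < a_j < a_m < a_i < a_r < a_a < a_f < a_b < a_s

Nothing is placed below a_p, so it is least; from there a_p < a_n; a_n < a_k; a_k < a_e; a_e < a_j; a_j < a_m; a_m < a_i; a_i < a_r; a_r < a_a; a_a < a_f; a_f < a_b; a_b < a_s, each given directly.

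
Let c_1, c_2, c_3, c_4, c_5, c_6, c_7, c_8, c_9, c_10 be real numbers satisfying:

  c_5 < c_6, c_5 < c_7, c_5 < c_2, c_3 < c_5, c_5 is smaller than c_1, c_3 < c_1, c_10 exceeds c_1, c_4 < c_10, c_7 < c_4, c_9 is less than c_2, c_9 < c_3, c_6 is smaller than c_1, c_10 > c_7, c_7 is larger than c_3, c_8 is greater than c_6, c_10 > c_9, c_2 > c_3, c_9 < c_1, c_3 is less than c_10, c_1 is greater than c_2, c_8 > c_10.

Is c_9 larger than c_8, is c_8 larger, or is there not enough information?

c_8

c_9 < c_3 and c_3 < c_5 give c_9 < c_5.
Then c_5 < c_7 extends the chain to c_7.
Then c_7 < c_4 extends the chain to c_4.
Then c_4 < c_10 extends the chain to c_10.
Then c_10 < c_8 extends the chain to c_8.
So c_8 is larger.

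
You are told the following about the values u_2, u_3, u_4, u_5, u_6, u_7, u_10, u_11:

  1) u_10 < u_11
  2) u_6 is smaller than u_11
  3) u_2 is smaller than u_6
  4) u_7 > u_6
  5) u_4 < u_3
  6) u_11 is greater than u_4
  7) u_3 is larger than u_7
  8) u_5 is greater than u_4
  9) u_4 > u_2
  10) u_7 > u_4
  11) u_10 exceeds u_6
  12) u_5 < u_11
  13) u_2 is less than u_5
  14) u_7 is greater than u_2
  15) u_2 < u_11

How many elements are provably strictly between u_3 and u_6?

1

The relations place u_6 below u_3. An element lies strictly between them when it is forced above u_6 and also forced below u_3.
Above u_6: {u_10, u_7, u_11}. Below u_3: {u_2, u_4, u_7}.
Intersection: {u_7} — 1.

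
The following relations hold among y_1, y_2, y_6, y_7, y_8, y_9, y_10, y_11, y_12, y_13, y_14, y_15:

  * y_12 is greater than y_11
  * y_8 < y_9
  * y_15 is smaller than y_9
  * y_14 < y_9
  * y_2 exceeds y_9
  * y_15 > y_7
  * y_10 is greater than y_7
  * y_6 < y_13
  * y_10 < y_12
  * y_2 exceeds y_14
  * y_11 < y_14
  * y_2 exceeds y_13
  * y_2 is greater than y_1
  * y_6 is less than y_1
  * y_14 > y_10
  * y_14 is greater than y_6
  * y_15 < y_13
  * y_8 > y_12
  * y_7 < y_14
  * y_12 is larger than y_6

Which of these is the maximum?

y_11 is not greatest since y_11 < y_12; y_7 is not greatest since y_7 < y_14; y_6 is not greatest since y_6 < y_12; y_10 is not greatest since y_10 < y_14; y_15 is not greatest since y_15 < y_13; y_12 is not greatest since y_12 < y_8; y_14 is not greatest since y_14 < y_2; y_8 is not greatest since y_8 < y_9; y_1 is not greatest since y_1 < y_2; y_13 is not greatest since y_13 < y_2; y_9 is not greatest since y_9 < y_2.
Only y_2 has nothing above it, so y_2 is the maximum.

y_2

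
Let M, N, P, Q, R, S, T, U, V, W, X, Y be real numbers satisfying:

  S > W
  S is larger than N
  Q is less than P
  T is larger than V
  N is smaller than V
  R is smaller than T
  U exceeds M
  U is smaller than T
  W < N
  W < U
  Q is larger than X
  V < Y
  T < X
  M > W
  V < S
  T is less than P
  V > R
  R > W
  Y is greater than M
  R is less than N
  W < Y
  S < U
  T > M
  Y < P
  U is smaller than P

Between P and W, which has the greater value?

P

W < R < N < V < S < U < T < X < Q < P, by transitivity through R, N, V, S, U, T, X, Q.
So W < P; P is the larger of the two.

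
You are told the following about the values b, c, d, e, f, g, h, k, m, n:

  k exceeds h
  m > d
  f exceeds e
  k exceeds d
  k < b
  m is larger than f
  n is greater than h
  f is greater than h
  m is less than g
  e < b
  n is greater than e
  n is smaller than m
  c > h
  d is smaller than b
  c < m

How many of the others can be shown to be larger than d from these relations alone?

4

From d the given relations immediately reach k, m, b.
From those, g — 4 in total.
No other element is forced above d by the given relations, so the count is 4.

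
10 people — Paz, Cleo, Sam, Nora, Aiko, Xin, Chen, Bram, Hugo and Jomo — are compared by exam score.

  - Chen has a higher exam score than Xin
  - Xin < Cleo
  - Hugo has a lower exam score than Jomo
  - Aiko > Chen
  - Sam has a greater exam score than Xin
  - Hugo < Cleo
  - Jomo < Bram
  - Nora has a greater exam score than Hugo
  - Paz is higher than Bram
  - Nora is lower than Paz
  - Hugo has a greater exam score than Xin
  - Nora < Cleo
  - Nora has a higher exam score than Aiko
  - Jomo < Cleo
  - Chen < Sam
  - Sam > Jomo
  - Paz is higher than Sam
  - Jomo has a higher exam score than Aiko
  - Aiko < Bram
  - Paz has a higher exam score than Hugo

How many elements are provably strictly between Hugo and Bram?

The relations place Hugo below Bram. An element lies strictly between them when it is forced above Hugo and also forced below Bram.
Above Hugo: {Jomo, Nora, Sam, Cleo, Paz}. Below Bram: {Xin, Chen, Aiko, Jomo}.
Intersection: {Jomo} — 1.

1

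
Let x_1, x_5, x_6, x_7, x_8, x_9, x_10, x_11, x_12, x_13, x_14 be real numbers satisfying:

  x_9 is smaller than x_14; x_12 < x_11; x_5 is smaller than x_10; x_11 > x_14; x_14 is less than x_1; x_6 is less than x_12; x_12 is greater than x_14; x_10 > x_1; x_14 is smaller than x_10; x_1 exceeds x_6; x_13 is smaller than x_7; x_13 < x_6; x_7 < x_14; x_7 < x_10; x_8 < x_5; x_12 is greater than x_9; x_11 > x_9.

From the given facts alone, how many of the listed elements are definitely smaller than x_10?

From x_10 the given relations immediately reach x_7, x_14, x_5, x_1.
From those, x_13, x_9, x_8, x_6 — 8 in total.
Nothing else is reachable below x_10; 8 in all.

8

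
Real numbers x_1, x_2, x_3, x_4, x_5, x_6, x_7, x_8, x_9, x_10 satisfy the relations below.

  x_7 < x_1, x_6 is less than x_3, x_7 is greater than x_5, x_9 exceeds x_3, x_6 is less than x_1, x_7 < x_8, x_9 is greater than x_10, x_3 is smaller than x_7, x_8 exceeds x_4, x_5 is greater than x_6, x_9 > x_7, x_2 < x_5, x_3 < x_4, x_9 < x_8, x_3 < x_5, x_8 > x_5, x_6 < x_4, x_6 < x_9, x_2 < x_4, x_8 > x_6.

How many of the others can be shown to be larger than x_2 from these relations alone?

6

Directly above x_2: x_5, x_4.
One step further: x_7, x_8 (4 so far).
One step further: x_1, x_9 (6 so far).
No other element is forced above x_2 by the given relations, so the count is 6.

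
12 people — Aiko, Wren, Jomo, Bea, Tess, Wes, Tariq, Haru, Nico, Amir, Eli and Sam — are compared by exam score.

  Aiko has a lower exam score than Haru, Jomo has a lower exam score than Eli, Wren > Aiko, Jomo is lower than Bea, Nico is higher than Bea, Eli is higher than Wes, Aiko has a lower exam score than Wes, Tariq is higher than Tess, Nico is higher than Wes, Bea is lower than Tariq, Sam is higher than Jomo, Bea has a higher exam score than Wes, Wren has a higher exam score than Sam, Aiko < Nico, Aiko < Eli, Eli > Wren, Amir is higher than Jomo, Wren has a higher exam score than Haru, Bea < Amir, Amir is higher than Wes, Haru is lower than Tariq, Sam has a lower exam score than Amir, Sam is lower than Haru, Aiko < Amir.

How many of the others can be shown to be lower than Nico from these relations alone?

4

Directly below Nico: Aiko, Wes, Bea.
One step further: Jomo (4 so far).
No other element is forced below Nico by the given relations, so the count is 4.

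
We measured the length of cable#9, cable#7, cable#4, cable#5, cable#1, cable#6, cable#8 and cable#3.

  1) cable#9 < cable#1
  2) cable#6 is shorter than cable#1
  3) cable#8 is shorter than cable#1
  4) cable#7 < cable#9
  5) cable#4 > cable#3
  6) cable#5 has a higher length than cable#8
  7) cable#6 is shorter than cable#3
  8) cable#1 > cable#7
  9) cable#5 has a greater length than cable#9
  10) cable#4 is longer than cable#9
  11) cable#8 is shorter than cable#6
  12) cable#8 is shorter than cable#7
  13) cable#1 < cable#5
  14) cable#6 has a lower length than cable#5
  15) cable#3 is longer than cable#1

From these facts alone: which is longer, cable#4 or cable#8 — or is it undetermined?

cable#4

cable#8 < cable#7 and cable#7 < cable#9 give cable#8 < cable#9.
Then cable#9 < cable#1 extends the chain to cable#1.
With cable#1 < cable#3: cable#8 < cable#7 < cable#9 < cable#1 < cable#3.
With cable#3 < cable#4: cable#8 < cable#7 < cable#9 < cable#1 < cable#3 < cable#4.
So cable#4 is longer.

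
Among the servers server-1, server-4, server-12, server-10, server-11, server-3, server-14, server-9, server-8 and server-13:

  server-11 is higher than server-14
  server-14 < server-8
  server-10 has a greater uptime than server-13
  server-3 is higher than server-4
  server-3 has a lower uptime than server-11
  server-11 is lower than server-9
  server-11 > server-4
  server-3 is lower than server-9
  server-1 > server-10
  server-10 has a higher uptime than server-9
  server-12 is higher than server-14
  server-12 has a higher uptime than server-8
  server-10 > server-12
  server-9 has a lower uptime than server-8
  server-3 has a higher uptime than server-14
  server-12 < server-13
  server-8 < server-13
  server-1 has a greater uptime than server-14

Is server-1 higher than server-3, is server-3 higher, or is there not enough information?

server-3 < server-11 < server-9 < server-8 < server-12 < server-13 < server-10 < server-1, by transitivity through server-11, server-9, server-8, server-12, server-13, server-10.
So server-1 is higher.

server-1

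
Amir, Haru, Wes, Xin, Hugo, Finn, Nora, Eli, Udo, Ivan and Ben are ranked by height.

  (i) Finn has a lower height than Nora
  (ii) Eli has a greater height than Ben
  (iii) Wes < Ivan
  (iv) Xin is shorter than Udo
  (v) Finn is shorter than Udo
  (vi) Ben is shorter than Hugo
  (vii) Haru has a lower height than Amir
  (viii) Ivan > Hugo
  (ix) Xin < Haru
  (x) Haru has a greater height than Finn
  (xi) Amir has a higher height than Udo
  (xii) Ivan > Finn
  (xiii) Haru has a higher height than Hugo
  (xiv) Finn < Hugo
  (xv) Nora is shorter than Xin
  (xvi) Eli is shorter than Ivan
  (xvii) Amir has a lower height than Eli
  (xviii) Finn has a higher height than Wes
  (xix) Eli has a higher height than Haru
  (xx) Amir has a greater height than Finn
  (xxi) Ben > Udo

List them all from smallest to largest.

The consecutive links are each given: Wes < Finn; Finn < Nora; Nora < Xin; Xin < Udo; Udo < Ben; Ben < Hugo; Hugo < Haru; Haru < Amir; Amir < Eli; Eli < Ivan.

Wes < Finn < Nora < Xin < Udo < Ben < Hugo < Haru < Amir < Eli < Ivan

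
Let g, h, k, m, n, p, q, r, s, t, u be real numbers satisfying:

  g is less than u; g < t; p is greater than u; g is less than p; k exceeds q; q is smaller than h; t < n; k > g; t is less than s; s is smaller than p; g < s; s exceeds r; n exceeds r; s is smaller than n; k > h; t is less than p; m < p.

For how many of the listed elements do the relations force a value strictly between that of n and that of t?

The relations place t below n. An element lies strictly between them when it is forced above t and also forced below n.
Above t: {s, p}. Below n: {r, g, s}.
Intersection: {s} — 1.

1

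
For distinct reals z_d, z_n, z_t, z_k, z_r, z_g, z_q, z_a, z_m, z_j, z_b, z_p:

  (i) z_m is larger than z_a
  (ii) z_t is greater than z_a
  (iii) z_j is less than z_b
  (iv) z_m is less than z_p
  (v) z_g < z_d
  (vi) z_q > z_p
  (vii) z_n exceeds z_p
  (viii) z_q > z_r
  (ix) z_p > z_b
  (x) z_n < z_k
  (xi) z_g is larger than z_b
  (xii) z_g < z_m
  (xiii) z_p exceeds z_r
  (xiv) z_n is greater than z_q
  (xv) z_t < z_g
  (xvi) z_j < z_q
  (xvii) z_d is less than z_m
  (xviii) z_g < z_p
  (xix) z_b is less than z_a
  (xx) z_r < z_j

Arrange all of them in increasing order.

z_r < z_j < z_b < z_a < z_t < z_g < z_d < z_m < z_p < z_q < z_n < z_k

Nothing is placed below z_r, so it is least; from there z_r < z_j; z_j < z_b; z_b < z_a; z_a < z_t; z_t < z_g; z_g < z_d; z_d < z_m; z_m < z_p; z_p < z_q; z_q < z_n; z_n < z_k, each given directly.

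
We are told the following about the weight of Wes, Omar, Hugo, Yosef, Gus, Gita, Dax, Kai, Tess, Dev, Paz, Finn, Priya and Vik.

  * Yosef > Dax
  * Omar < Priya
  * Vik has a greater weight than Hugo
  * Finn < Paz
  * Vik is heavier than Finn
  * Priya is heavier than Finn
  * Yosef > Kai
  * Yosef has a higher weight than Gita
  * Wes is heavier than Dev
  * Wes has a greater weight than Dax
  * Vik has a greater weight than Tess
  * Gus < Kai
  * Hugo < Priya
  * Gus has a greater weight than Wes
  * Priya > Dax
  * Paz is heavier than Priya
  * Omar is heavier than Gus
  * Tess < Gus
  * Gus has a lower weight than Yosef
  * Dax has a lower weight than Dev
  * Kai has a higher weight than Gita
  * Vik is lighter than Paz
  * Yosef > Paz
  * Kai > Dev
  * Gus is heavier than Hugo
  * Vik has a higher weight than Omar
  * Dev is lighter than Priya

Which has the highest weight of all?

Chaining downward from Yosef: directly below it, Gita, Dax, Gus, Kai, Paz; then Hugo, Dev, Wes, Finn, Tess, Priya, Vik; then Omar.
That covers every other element, and nothing is given above Yosef, so Yosef is the highest weight.

Yosef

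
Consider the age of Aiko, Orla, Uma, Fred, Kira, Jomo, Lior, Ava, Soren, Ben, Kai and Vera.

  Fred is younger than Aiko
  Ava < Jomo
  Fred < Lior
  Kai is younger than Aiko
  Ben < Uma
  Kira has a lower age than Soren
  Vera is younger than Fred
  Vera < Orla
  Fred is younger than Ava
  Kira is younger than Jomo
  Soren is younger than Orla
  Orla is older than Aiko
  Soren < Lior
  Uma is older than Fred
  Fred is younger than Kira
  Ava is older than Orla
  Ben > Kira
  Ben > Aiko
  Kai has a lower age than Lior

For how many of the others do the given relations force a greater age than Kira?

7

The elements the relations force above Kira are Soren, Orla, Ava, Jomo, Ben, Lior, Uma — no chain reaches any other.
That is 7.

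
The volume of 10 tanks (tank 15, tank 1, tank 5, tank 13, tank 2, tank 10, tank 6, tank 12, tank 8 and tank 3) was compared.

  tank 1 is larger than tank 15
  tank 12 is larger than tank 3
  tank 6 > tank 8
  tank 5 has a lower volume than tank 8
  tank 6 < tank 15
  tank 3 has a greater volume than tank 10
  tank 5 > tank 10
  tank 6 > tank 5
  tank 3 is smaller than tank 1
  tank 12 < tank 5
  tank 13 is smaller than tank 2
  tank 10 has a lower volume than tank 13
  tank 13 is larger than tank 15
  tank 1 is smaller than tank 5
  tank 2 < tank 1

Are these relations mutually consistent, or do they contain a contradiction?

Chaining the given relations yields tank 5 < tank 8 < tank 6 < tank 15 < tank 13 < tank 2 < tank 1, so tank 5 < tank 1. But one relation states tank 1 < tank 5. These cannot both hold.

inconsistent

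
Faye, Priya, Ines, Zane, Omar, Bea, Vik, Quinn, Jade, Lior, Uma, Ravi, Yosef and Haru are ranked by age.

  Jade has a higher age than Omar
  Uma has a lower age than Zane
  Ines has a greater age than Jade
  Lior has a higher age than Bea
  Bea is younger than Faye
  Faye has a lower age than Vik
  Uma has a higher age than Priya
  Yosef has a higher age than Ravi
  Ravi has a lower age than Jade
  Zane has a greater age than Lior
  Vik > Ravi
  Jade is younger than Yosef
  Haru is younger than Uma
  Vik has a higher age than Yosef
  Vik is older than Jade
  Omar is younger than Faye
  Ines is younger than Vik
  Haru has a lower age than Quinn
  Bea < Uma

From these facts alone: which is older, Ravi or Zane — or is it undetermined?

Following every chain through Ravi: above Ravi we get Jade, Yosef, Ines, Vik.
Zane is not reached, and no chain runs the other way from Zane to Ravi.
So the given relations leave the order of Ravi and Zane undetermined.

undetermined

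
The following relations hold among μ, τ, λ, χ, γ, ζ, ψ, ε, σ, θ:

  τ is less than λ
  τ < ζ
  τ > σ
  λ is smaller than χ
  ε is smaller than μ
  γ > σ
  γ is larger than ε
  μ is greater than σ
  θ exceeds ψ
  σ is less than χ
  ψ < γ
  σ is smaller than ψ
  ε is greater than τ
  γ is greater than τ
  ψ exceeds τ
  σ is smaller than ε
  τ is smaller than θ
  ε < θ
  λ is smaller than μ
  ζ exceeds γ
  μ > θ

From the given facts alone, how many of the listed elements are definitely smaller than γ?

Directly below γ: σ, τ, ε, ψ.
No other element is forced below γ by the given relations, so the count is 4.

4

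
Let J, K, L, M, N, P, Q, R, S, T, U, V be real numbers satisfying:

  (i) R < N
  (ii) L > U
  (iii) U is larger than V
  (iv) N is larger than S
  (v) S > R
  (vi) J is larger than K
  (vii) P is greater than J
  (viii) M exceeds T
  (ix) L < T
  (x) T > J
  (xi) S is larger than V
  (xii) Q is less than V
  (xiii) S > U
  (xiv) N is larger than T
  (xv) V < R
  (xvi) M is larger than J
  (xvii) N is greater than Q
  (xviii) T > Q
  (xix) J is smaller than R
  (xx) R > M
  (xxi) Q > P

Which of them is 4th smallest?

Piecing the relations together gives one ordering: K < J < P < Q < V < U < L < T < M < R < S < N.
Counting 4 from the smallest end gives Q.

Q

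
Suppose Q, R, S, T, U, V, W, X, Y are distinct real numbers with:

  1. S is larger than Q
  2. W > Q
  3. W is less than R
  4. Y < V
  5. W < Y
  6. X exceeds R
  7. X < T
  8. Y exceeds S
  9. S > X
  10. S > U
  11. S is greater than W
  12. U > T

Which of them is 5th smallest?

Chaining the given pairs: Q < W < R < X < T < U < S < Y < V.
Counting 5 from the smallest end gives T.

T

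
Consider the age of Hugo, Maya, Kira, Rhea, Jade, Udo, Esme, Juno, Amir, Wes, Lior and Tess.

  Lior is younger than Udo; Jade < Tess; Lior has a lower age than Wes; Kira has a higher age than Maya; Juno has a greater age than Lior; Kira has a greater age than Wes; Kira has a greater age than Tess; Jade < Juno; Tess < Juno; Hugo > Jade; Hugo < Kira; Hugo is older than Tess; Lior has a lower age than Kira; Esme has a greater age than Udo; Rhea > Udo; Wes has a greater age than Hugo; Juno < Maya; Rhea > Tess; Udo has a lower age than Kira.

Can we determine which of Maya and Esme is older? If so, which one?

undetermined

Following every chain through Esme: below Esme we get Lior, Udo.
Maya is not reached, and no chain runs the other way from Maya to Esme.
So the given relations leave the order of Esme and Maya undetermined.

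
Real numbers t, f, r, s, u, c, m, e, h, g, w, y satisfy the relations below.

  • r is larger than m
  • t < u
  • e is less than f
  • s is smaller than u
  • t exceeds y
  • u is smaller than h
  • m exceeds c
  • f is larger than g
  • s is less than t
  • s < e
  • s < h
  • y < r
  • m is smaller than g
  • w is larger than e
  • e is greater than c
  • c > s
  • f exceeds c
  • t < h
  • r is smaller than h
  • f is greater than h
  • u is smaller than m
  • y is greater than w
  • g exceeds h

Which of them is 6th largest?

The consecutive relations fix a unique order: s < c < e < w < y < t < u < m < r < h < g < f.
Counting 6 from the largest end gives u.

u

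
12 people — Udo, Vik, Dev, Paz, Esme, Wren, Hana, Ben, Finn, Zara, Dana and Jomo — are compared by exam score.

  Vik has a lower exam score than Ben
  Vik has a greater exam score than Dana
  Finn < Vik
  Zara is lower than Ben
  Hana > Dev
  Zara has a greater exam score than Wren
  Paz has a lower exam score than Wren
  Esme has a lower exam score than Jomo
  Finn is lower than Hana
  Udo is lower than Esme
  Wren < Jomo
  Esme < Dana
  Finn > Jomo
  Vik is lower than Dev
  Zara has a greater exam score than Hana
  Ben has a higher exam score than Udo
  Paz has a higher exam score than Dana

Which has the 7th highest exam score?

Jomo

Chaining the given pairs: Udo < Esme < Dana < Paz < Wren < Jomo < Finn < Vik < Dev < Hana < Zara < Ben.
Counting 7 from the largest end gives Jomo.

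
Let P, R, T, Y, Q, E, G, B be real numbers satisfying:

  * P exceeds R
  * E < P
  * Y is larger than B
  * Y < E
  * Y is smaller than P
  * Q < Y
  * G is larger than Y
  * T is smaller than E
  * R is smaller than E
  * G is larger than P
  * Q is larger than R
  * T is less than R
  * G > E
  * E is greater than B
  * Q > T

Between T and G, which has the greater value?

G

The relevant relations are T < R; R < Q; Q < Y; Y < E; E < P; P < G.
Chaining these gives T < R < Q < Y < E < P < G.
So T < G; G is the larger of the two.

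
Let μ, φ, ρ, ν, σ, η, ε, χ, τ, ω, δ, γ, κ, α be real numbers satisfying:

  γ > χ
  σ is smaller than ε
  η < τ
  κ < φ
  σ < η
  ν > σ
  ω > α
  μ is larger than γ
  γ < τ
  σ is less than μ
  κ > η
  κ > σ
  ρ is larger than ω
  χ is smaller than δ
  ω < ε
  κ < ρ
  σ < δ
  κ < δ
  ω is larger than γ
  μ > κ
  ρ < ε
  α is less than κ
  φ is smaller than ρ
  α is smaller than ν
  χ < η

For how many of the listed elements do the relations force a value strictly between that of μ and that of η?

The relations place η below μ. An element lies strictly between them when it is forced above η and also forced below μ.
Above η: {κ, φ, ρ, δ, τ, ε}. Below μ: {σ, χ, γ, α, κ}.
Intersection: {κ} — 1.

1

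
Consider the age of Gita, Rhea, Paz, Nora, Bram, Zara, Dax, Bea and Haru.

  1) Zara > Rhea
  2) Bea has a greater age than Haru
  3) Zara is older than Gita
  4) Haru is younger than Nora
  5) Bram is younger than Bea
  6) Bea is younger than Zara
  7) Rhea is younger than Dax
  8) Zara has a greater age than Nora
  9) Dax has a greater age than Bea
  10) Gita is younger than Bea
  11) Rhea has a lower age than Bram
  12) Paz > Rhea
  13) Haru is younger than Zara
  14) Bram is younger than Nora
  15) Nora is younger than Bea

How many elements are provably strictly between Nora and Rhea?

Chaining upward from Rhea reaches: Bram, Bea, Zara, Paz, Dax.
Chaining downward from Nora reaches: Bram, Haru.
Strictly between Rhea and Nora are those in both lists: Bram — 1 element.

1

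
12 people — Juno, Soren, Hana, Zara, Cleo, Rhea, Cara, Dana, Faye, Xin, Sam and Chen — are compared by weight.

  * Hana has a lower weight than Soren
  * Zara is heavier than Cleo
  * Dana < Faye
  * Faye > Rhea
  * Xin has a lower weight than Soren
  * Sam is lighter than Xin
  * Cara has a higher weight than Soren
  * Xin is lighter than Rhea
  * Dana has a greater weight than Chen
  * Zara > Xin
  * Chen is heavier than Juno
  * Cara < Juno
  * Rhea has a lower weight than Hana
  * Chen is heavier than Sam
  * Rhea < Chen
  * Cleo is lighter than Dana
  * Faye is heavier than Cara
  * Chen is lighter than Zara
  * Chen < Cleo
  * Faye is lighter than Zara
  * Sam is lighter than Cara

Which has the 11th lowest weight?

Chaining the given pairs: Sam < Xin < Rhea < Hana < Soren < Cara < Juno < Chen < Cleo < Dana < Faye < Zara.
Counting 11 from the smallest end gives Faye.

Faye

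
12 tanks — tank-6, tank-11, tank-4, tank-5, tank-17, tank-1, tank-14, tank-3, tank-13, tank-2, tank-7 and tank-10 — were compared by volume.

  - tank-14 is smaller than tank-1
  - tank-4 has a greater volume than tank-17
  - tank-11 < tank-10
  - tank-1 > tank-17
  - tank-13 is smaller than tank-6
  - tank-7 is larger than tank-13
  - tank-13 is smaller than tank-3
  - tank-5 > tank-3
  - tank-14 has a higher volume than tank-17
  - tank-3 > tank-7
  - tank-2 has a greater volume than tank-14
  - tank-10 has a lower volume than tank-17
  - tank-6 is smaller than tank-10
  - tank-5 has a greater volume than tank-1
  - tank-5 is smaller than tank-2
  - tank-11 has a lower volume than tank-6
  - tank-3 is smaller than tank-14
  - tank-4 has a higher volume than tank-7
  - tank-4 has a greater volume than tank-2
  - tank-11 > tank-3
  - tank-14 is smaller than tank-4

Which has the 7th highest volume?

tank-10

The consecutive relations fix a unique order: tank-13 < tank-7 < tank-3 < tank-11 < tank-6 < tank-10 < tank-17 < tank-14 < tank-1 < tank-5 < tank-2 < tank-4.
The 7th largest is tank-10.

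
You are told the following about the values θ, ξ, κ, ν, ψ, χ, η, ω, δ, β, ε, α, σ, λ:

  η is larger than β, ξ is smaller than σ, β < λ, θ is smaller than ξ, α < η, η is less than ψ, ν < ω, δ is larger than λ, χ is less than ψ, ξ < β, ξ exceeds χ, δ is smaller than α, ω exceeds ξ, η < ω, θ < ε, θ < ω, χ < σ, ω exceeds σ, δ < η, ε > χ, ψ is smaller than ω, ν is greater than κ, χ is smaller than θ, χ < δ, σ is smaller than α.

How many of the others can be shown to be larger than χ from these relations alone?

The elements the relations force above χ are θ, ξ, β, σ, λ, δ, α, η, ψ, ω, ε — no chain reaches any other.
That is 11.

11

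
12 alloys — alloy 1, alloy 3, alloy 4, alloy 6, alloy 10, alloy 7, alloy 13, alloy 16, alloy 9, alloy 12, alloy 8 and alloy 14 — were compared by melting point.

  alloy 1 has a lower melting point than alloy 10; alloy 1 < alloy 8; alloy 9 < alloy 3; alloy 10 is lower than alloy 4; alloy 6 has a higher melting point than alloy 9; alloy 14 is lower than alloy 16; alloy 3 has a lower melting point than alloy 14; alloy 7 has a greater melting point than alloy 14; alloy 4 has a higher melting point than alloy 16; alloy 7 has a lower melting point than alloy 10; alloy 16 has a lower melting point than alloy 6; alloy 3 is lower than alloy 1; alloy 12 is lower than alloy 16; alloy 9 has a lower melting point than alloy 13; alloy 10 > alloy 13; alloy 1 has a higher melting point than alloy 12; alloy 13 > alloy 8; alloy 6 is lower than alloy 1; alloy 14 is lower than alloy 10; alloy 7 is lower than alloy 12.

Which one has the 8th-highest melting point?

alloy 12

Piecing the relations together gives one ordering: alloy 9 < alloy 3 < alloy 14 < alloy 7 < alloy 12 < alloy 16 < alloy 6 < alloy 1 < alloy 8 < alloy 13 < alloy 10 < alloy 4.
Counting 8 from the largest end gives alloy 12.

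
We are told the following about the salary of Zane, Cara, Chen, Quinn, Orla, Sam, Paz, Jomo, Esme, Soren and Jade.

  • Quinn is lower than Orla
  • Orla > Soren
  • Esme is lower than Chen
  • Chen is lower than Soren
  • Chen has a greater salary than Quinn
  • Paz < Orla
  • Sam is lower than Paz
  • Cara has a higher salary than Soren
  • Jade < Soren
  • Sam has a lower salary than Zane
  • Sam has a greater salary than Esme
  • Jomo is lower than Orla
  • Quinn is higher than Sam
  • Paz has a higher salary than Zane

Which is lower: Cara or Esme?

Esme

Link the given pairs in sequence: Esme < Sam; Sam < Quinn; Quinn < Chen; Chen < Soren; Soren < Cara.
Chaining these gives Esme < Sam < Quinn < Chen < Soren < Cara.
So Esme < Cara; Esme is the lower of the two.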